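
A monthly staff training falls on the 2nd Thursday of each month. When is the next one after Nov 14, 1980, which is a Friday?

Nov 1980 starts on a Saturday; its first Thursday is the 6th, so the 2nd Thursday is the 13th — Nov 13, 1980.
That is not after Nov 14, 1980, so look at Dec 1980.
Dec 1980 starts on a Monday; its first Thursday is the 4th, so the 2nd Thursday is the 11th — Dec 11, 1980.

Dec 11, 1980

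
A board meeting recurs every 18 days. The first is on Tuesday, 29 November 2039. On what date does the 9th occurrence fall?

The 9th occurrence is 8 intervals after the first: 8 × 18 = 144 days after 29 November 2039.
November has 30 days — 1 day to the end of November leaves 143.
December has 31 days (112 left).
January has 31 days (81 left).
February has 29 days (52 left).
March has 31 days (21 left).
21 days into April → 21 April 2040.

21 April 2040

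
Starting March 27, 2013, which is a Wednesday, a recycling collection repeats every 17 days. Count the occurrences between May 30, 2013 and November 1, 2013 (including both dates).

9

Occurrences land 17·i days after March 27, 2013 for i = 0, 1, 2, …
May 30, 2013 is 64 days after the start; 64 ÷ 17 = 3 remainder 13; since the remainder is 13, round up to i = 4. First occurrence in the window: #5 on June 3, 2013 (4×17 = 68 days in).
November 1, 2013 is 219 days after the start; 219 ÷ 17 = 12 remainder 15. Last occurrence in the window: #13 on October 17, 2013.
Occurrences #5 through #13: 9 in total.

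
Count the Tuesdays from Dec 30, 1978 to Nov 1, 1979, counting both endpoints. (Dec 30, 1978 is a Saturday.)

44

Dec 30, 1978 is a Saturday; the first Tuesday on or after it is Jan 2, 1979 (3 days later).
From Jan 2, 1979 to Nov 1, 1979: 29 + 28 + 31 + 30 + 31 + 30 + 31 + 31 + 30 + 31 + 1 = 303 days (rest of Jan, Feb, Mar, Apr, May, Jun, Jul, Aug, Sep, Oct, Nov).
303 ÷ 7 = 43 full weeks with remainder 2, so 43 more Tuesdays after the first → 44.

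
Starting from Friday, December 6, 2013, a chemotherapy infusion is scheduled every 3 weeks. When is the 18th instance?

The 18th occurrence is 17 intervals after the first: 17 × 21 = 357 days after December 6, 2013.
December has 31 days — 25 days to the end of December leaves 332.
January has 31 days (301 left).
February has 28 days (273 left).
March has 31 days (242 left).
April has 30 days (212 left).
May has 31 days (181 left).
June has 30 days (151 left).
July has 31 days (120 left).
August has 31 days (89 left).
September has 30 days (59 left).
October has 31 days (28 left).
28 days into November → November 28, 2014.

November 28, 2014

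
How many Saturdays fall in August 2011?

4

1 August 2011 is a Monday; the first Saturday on or after it is 6 August 2011 (5 days later).
From 6 August 2011 to 31 August 2011 is 31 − 6 = 25 days.
25 ÷ 7 = 3 full weeks with remainder 4, so 3 more Saturdays after the first → 4.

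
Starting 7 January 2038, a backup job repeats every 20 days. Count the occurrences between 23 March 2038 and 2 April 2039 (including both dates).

19

Occurrences land 20·i days after 7 January 2038 for i = 0, 1, 2, …
23 March 2038 is 75 days after the start; 75 ÷ 20 = 3 remainder 15; since the remainder is 15, round up to i = 4. First occurrence in the window: #5 on 28 March 2038 (4×20 = 80 days in).
2 April 2039 is 450 days after the start; 450 ÷ 20 = 22 remainder 10. Last occurrence in the window: #23 on 23 March 2039.
Occurrences #5 through #23: 19 in total.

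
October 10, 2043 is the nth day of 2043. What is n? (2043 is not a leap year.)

Days in months before October: 31 + 28 + 31 + 30 + 31 + 30 + 31 + 31 + 30 = 273.
Plus 10 days into October → day 283.

283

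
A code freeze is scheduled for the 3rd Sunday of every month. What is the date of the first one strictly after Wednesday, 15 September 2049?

September 2049 starts on a Wednesday; its first Sunday is the 5th, so the 3rd Sunday is the 19th — 19 September 2049.
19 September 2049 is after 15 September 2049, so that is the next one.

19 September 2049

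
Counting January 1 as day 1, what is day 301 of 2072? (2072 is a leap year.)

Jan has 31 days (301 − 31 = 270 remain).
Feb has 29 days (270 − 29 = 241 remain).
Mar has 31 days (241 − 31 = 210 remain).
Apr has 30 days (210 − 30 = 180 remain).
May has 31 days (180 − 31 = 149 remain).
Jun has 30 days (149 − 30 = 119 remain).
Jul has 31 days (119 − 31 = 88 remain).
Aug has 31 days (88 − 31 = 57 remain).
Sep has 30 days (57 − 30 = 27 remain).
27 into Oct → Oct 27.

Oct 27, 2072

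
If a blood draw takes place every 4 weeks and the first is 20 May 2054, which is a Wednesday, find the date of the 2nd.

The 2nd occurrence is 1 interval after the first: 1 × 28 = 28 days after 20 May 2054.
May has 31 days — 11 days to the end of May leaves 17.
17 days into June → 17 June 2054.

17 June 2054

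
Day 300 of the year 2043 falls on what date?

January has 31 days (300 − 31 = 269 remain).
February has 28 days (269 − 28 = 241 remain).
March has 31 days (241 − 31 = 210 remain).
April has 30 days (210 − 30 = 180 remain).
May has 31 days (180 − 31 = 149 remain).
June has 30 days (149 − 30 = 119 remain).
July has 31 days (119 − 31 = 88 remain).
August has 31 days (88 − 31 = 57 remain).
September has 30 days (57 − 30 = 27 remain).
27 into October → October 27.

October 27, 2043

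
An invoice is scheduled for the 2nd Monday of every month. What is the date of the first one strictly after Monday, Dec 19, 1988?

Dec 1988 starts on a Thursday; its first Monday is the 5th, so the 2nd Monday is the 12th — Dec 12, 1988.
That is not after Dec 19, 1988, so look at Jan 1989.
Jan 1989 starts on a Sunday; its first Monday is the 2nd, so the 2nd Monday is the 9th — Jan 9, 1989.

Jan 9, 1989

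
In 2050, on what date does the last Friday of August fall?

August 2050 begins on a Monday, so the first Friday is August 5 (4 days later).
August 2050 has 31 days. Adding weeks: 5, 12, 19, 26 — the last one ≤ 31 is the 26th.

26 August 2050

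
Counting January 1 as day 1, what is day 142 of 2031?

Jan has 31 days (142 − 31 = 111 remain).
Feb has 28 days (111 − 28 = 83 remain).
Mar has 31 days (83 − 31 = 52 remain).
Apr has 30 days (52 − 30 = 22 remain).
22 into May → May 22.

May 22, 2031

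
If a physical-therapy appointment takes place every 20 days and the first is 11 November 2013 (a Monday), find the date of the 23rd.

The 23rd occurrence is 22 intervals after the first: 22 × 20 = 440 days after 11 November 2013.
November has 30 days — 19 days to the end of November leaves 421.
From end of November to end of 2013 is 31 days (390 left).
2014 has 365 days (25 left).
25 days into January → 25 January 2015.

25 January 2015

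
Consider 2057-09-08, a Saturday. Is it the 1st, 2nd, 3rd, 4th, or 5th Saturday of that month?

Day 8 falls in week ⌈8/7⌉ of the month.
Days 1–7 hold the 1st Saturday, 8–14 the 2nd, 15–21 the 3rd, 22–28 the 4th, 29–31 the 5th.
8 is in the range for the 2nd.

2nd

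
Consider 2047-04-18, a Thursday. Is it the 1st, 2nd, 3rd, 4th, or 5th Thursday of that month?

3rd

Day 18 falls in week ⌈18/7⌉ of the month.
Days 1–7 hold the 1st Thursday, 8–14 the 2nd, 15–21 the 3rd, 22–28 the 4th, 29–31 the 5th.
18 is in the range for the 3rd.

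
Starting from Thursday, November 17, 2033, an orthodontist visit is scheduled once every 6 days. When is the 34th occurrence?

The 34th occurrence is 33 intervals after the first: 33 × 6 = 198 days after November 17, 2033.
November has 30 days — 13 days to the end of November leaves 185.
December has 31 days (154 left).
January has 31 days (123 left).
February has 28 days (95 left).
March has 31 days (64 left).
April has 30 days (34 left).
May has 31 days (3 left).
3 days into June → June 3, 2034.

June 3, 2034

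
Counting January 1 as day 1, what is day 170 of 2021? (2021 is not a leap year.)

January has 31 days (170 − 31 = 139 remain).
February has 28 days (139 − 28 = 111 remain).
March has 31 days (111 − 31 = 80 remain).
April has 30 days (80 − 30 = 50 remain).
May has 31 days (50 − 31 = 19 remain).
19 into June → June 19.

2021-06-19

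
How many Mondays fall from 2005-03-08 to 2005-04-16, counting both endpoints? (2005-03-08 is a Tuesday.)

2005-03-08 is a Tuesday; the first Monday on or after it is 2005-03-14 (6 days later).
From 2005-03-14 to 2005-04-16: 17 + 16 = 33 days (rest of March, April).
33 ÷ 7 = 4 full weeks with remainder 5, so 4 more Mondays after the first → 5.

5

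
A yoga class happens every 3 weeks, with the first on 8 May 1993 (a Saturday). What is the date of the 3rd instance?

19 June 1993

The 3rd occurrence is 2 intervals after the first: 2 × 21 = 42 days after 8 May 1993.
May has 31 days — 23 days to the end of May leaves 19.
19 days into June → 19 June 1993.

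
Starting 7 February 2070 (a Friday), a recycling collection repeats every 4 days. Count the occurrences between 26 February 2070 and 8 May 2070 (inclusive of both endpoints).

18

Occurrences land 4·i days after 7 February 2070 for i = 0, 1, 2, …
26 February 2070 is 19 days after the start; 19 ÷ 4 = 4 remainder 3; since the remainder is 3, round up to i = 5. First occurrence in the window: #6 on 27 February 2070 (5×4 = 20 days in).
8 May 2070 is 90 days after the start; 90 ÷ 4 = 22 remainder 2. Last occurrence in the window: #23 on 6 May 2070.
Occurrences #6 through #23: 18 in total.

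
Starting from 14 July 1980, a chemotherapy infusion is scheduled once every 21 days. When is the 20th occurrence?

17 August 1981

The 20th occurrence is 19 intervals after the first: 19 × 21 = 399 days after 14 July 1980.
July has 31 days — 17 days to the end of July leaves 382.
August has 31 days (351 left).
September has 30 days (321 left).
October has 31 days (290 left).
November has 30 days (260 left).
December has 31 days (229 left).
January has 31 days (198 left).
February has 28 days (170 left).
March has 31 days (139 left).
April has 30 days (109 left).
May has 31 days (78 left).
June has 30 days (48 left).
July has 31 days (17 left).
17 days into August → 17 August 1981.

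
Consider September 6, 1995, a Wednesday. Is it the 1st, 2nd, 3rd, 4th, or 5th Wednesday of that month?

Day 6 falls in week ⌈6/7⌉ of the month.
Days 1–7 hold the 1st Wednesday, 8–14 the 2nd, 15–21 the 3rd, 22–28 the 4th, 29–31 the 5th.
6 is in the range for the 1st.

1st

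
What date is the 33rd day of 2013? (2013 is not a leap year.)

Feb 2, 2013

Jan has 31 days (33 − 31 = 2 remain).
2 into Feb → Feb 2.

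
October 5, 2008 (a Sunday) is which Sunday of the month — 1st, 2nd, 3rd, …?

1st

Day 5 falls in week ⌈5/7⌉ of the month.
Days 1–7 hold the 1st Sunday, 8–14 the 2nd, 15–21 the 3rd, 22–28 the 4th, 29–31 the 5th.
5 is in the range for the 1st.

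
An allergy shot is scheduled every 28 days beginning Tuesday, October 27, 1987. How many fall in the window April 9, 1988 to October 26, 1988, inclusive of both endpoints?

Occurrences land 28·i days after October 27, 1987 for i = 0, 1, 2, …
April 9, 1988 is 165 days after the start; 165 ÷ 28 = 5 remainder 25; since the remainder is 25, round up to i = 6. First occurrence in the window: #7 on April 12, 1988 (6×28 = 168 days in).
October 26, 1988 is 365 days after the start; 365 ÷ 28 = 13 remainder 1. Last occurrence in the window: #14 on October 25, 1988.
Occurrences #7 through #14: 8 in total.

8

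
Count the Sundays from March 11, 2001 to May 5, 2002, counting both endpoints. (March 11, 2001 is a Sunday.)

March 11, 2001 is a Sunday; the first Sunday on or after it is March 11, 2001.
From March 11, 2001 to May 5, 2002: 295 + 125 = 420 days (rest of 2001, to May 5, 2002 in 2002).
420 ÷ 7 = 60 full weeks with remainder 0, so 60 more Sundays after the first → 61.

61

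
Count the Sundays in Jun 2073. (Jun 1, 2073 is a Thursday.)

4

Jun 1, 2073 is a Thursday; the first Sunday on or after it is Jun 4, 2073 (3 days later).
From Jun 4, 2073 to Jun 30, 2073 is 30 − 4 = 26 days.
26 ÷ 7 = 3 full weeks with remainder 5, so 3 more Sundays after the first → 4.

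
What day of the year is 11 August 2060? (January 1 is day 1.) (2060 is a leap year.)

Days in months before August: 31 + 29 + 31 + 30 + 31 + 30 + 31 = 213.
Plus 11 days into August → day 224.

224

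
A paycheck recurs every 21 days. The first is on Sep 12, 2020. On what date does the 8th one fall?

Feb 6, 2021

The 8th occurrence is 7 intervals after the first: 7 × 21 = 147 days after Sep 12, 2020.
Sep has 30 days — 18 days to the end of Sep leaves 129.
Oct has 31 days (98 left).
Nov has 30 days (68 left).
Dec has 31 days (37 left).
Jan has 31 days (6 left).
6 days into Feb → Feb 6, 2021.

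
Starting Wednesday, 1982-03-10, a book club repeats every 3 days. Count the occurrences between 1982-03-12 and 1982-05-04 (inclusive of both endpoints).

18

Occurrences land 3·i days after 1982-03-10 for i = 0, 1, 2, …
1982-03-12 is 2 days after the start; 2 ÷ 3 = 0 remainder 2; since the remainder is 2, round up to i = 1. First occurrence in the window: #2 on 1982-03-13 (1×3 = 3 days in).
1982-05-04 is 55 days after the start; 55 ÷ 3 = 18 remainder 1. Last occurrence in the window: #19 on 1982-05-03.
Occurrences #2 through #19: 18 in total.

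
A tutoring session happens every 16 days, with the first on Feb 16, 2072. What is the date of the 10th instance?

Jul 9, 2072

The 10th occurrence is 9 intervals after the first: 9 × 16 = 144 days after Feb 16, 2072.
Feb has 29 days — 13 days to the end of Feb leaves 131.
Mar has 31 days (100 left).
Apr has 30 days (70 left).
May has 31 days (39 left).
Jun has 30 days (9 left).
9 days into Jul → Jul 9, 2072.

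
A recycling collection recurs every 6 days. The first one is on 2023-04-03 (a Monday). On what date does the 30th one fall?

The 30th occurrence is 29 intervals after the first: 29 × 6 = 174 days after 2023-04-03.
April has 30 days — 27 days to the end of April leaves 147.
May has 31 days (116 left).
June has 30 days (86 left).
July has 31 days (55 left).
August has 31 days (24 left).
24 days into September → 2023-09-24.

2023-09-24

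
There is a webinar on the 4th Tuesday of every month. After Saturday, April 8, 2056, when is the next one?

April 25, 2056

April 2056 starts on a Saturday; its first Tuesday is the 4th, so the 4th Tuesday is the 25th — April 25, 2056.
April 25, 2056 is after April 8, 2056, so that is the next one.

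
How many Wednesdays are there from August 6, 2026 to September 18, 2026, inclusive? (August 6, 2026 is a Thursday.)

August 6, 2026 is a Thursday; the first Wednesday on or after it is August 12, 2026 (6 days later).
From August 12, 2026 to September 18, 2026: 19 + 18 = 37 days (rest of August, September).
37 ÷ 7 = 5 full weeks with remainder 2, so 5 more Wednesdays after the first → 6.

6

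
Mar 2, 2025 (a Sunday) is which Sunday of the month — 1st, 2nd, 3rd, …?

Day 2 falls in week ⌈2/7⌉ of the month.
Days 1–7 hold the 1st Sunday, 8–14 the 2nd, 15–21 the 3rd, 22–28 the 4th, 29–31 the 5th.
2 is in the range for the 1st.

1st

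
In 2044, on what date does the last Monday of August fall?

2044-08-29

August 2044 begins on a Monday, so the first Monday is August 1.
August 2044 has 31 days. Adding weeks: 1, 8, 15, 22, 29 — the last one ≤ 31 is the 29th.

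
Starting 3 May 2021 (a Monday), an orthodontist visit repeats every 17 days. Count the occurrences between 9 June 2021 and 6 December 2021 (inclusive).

10

Occurrences land 17·i days after 3 May 2021 for i = 0, 1, 2, …
9 June 2021 is 37 days after the start; 37 ÷ 17 = 2 remainder 3; since the remainder is 3, round up to i = 3. First occurrence in the window: #4 on 23 June 2021 (3×17 = 51 days in).
6 December 2021 is 217 days after the start; 217 ÷ 17 = 12 remainder 13. Last occurrence in the window: #13 on 23 November 2021.
Occurrences #4 through #13: 10 in total.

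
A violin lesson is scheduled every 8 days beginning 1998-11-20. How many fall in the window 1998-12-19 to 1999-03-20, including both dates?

12

Occurrences land 8·i days after 1998-11-20 for i = 0, 1, 2, …
1998-12-19 is 29 days after the start; 29 ÷ 8 = 3 remainder 5; since the remainder is 5, round up to i = 4. First occurrence in the window: #5 on 1998-12-22 (4×8 = 32 days in).
1999-03-20 is 120 days after the start; 120 ÷ 8 = 15 remainder 0. Last occurrence in the window: #16 on 1999-03-20.
Occurrences #5 through #16: 12 in total.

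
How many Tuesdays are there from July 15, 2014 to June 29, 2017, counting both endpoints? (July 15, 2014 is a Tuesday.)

155

July 15, 2014 is a Tuesday; the first Tuesday on or after it is July 15, 2014.
From July 15, 2014 to June 29, 2017: 169 + 365 + 366 + 180 = 1080 days (rest of 2014, 2015, 2016, to June 29, 2017 in 2017).
1080 ÷ 7 = 154 full weeks with remainder 2, so 154 more Tuesdays after the first → 155.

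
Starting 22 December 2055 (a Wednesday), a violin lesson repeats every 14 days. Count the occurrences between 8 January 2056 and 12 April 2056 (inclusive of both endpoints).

Occurrences land 14·i days after 22 December 2055 for i = 0, 1, 2, …
8 January 2056 is 17 days after the start; 17 ÷ 14 = 1 remainder 3; since the remainder is 3, round up to i = 2. First occurrence in the window: #3 on 19 January 2056 (2×14 = 28 days in).
12 April 2056 is 112 days after the start; 112 ÷ 14 = 8 remainder 0. Last occurrence in the window: #9 on 12 April 2056.
Occurrences #3 through #9: 7 in total.

7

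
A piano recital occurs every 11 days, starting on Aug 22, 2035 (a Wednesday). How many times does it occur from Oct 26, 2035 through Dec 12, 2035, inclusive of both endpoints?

Occurrences land 11·i days after Aug 22, 2035 for i = 0, 1, 2, …
Oct 26, 2035 is 65 days after the start; 65 ÷ 11 = 5 remainder 10; since the remainder is 10, round up to i = 6. First occurrence in the window: #7 on Oct 27, 2035 (6×11 = 66 days in).
Dec 12, 2035 is 112 days after the start; 112 ÷ 11 = 10 remainder 2. Last occurrence in the window: #11 on Dec 10, 2035.
Occurrences #7 through #11: 5 in total.

5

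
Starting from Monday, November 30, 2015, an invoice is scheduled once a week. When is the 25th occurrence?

May 16, 2016

The 25th occurrence is 24 intervals after the first: 24 × 7 = 168 days after November 30, 2015.
November has 30 days — 0 days to the end of November leaves 168.
December has 31 days (137 left).
January has 31 days (106 left).
February has 29 days (77 left).
March has 31 days (46 left).
April has 30 days (16 left).
16 days into May → May 16, 2016.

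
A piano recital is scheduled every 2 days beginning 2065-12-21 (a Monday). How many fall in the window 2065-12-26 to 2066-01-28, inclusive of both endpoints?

Occurrences land 2·i days after 2065-12-21 for i = 0, 1, 2, …
2065-12-26 is 5 days after the start; 5 ÷ 2 = 2 remainder 1; since the remainder is 1, round up to i = 3. First occurrence in the window: #4 on 2065-12-27 (3×2 = 6 days in).
2066-01-28 is 38 days after the start; 38 ÷ 2 = 19 remainder 0. Last occurrence in the window: #20 on 2066-01-28.
Occurrences #4 through #20: 17 in total.

17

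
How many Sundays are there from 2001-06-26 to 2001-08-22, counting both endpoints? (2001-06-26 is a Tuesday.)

2001-06-26 is a Tuesday; the first Sunday on or after it is 2001-07-01 (5 days later).
From 2001-07-01 to 2001-08-22: 30 + 22 = 52 days (rest of July, August).
52 ÷ 7 = 7 full weeks with remainder 3, so 7 more Sundays after the first → 8.

8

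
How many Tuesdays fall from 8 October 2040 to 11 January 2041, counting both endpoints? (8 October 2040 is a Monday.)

8 October 2040 is a Monday; the first Tuesday on or after it is 9 October 2040 (1 day later).
From 9 October 2040 to 11 January 2041: 22 + 30 + 31 + 11 = 94 days (rest of October, November, December, January).
94 ÷ 7 = 13 full weeks with remainder 3, so 13 more Tuesdays after the first → 14.

14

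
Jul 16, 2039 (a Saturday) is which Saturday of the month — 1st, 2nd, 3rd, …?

Day 16 falls in week ⌈16/7⌉ of the month.
Days 1–7 hold the 1st Saturday, 8–14 the 2nd, 15–21 the 3rd, 22–28 the 4th, 29–31 the 5th.
16 is in the range for the 3rd.

3rd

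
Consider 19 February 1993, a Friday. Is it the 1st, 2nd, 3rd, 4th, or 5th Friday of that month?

Day 19 falls in week ⌈19/7⌉ of the month.
Days 1–7 hold the 1st Friday, 8–14 the 2nd, 15–21 the 3rd, 22–28 the 4th, 29–31 the 5th.
19 is in the range for the 3rd.

3rd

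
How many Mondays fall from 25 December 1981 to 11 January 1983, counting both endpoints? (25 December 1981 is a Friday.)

55

25 December 1981 is a Friday; the first Monday on or after it is 28 December 1981 (3 days later).
From 28 December 1981 to 11 January 1983: 3 + 365 + 11 = 379 days (rest of 1981, 1982, to 11 January 1983 in 1983).
379 ÷ 7 = 54 full weeks with remainder 1, so 54 more Mondays after the first → 55.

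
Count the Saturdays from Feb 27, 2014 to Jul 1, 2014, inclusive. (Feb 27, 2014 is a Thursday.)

Feb 27, 2014 is a Thursday; the first Saturday on or after it is Mar 1, 2014 (2 days later).
From Mar 1, 2014 to Jul 1, 2014: 30 + 30 + 31 + 30 + 1 = 122 days (rest of Mar, Apr, May, Jun, Jul).
122 ÷ 7 = 17 full weeks with remainder 3, so 17 more Saturdays after the first → 18.

18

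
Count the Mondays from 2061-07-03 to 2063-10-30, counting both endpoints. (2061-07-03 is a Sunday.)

2061-07-03 is a Sunday; the first Monday on or after it is 2061-07-04 (1 day later).
From 2061-07-04 to 2063-10-30: 180 + 365 + 303 = 848 days (rest of 2061, 2062, to 2063-10-30 in 2063).
848 ÷ 7 = 121 full weeks with remainder 1, so 121 more Mondays after the first → 122.

122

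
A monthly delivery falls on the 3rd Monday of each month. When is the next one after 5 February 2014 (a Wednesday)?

17 February 2014

February 2014 starts on a Saturday; its first Monday is the 3rd, so the 3rd Monday is the 17th — 17 February 2014.
17 February 2014 is after 5 February 2014, so that is the next one.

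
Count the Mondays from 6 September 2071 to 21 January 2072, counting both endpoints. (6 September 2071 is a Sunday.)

20

6 September 2071 is a Sunday; the first Monday on or after it is 7 September 2071 (1 day later).
From 7 September 2071 to 21 January 2072: 23 + 31 + 30 + 31 + 21 = 136 days (rest of September, October, November, December, January).
136 ÷ 7 = 19 full weeks with remainder 3, so 19 more Mondays after the first → 20.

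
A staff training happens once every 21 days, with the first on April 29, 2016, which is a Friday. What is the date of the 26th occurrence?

The 26th occurrence is 25 intervals after the first: 25 × 21 = 525 days after April 29, 2016.
April has 30 days — 1 day to the end of April leaves 524.
From end of April to end of 2016 is 245 days (279 left).
January has 31 days (248 left).
February has 28 days (220 left).
March has 31 days (189 left).
April has 30 days (159 left).
May has 31 days (128 left).
June has 30 days (98 left).
July has 31 days (67 left).
August has 31 days (36 left).
September has 30 days (6 left).
6 days into October → October 6, 2017.

October 6, 2017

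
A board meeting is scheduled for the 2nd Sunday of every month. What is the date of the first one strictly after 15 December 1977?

December 1977 starts on a Thursday; its first Sunday is the 4th, so the 2nd Sunday is the 11th — 11 December 1977.
That is not after 15 December 1977, so look at January 1978.
January 1978 starts on a Sunday; its first Sunday is the 1st, so the 2nd Sunday is the 8th — 8 January 1978.

8 January 1978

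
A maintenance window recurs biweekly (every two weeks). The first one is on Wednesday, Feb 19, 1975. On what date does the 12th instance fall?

Jul 23, 1975

The 12th occurrence is 11 intervals after the first: 11 × 14 = 154 days after Feb 19, 1975.
Feb has 28 days — 9 days to the end of Feb leaves 145.
Mar has 31 days (114 left).
Apr has 30 days (84 left).
May has 31 days (53 left).
Jun has 30 days (23 left).
23 days into Jul → Jul 23, 1975.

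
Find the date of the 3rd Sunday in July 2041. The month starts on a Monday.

2041-07-21

July 2041 begins on a Monday, so the first Sunday is July 7 (6 days later).
The 3rd Sunday is 2 weeks later: 7 + 14 = 21.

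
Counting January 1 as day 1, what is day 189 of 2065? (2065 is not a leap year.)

Jan has 31 days (189 − 31 = 158 remain).
Feb has 28 days (158 − 28 = 130 remain).
Mar has 31 days (130 − 31 = 99 remain).
Apr has 30 days (99 − 30 = 69 remain).
May has 31 days (69 − 31 = 38 remain).
Jun has 30 days (38 − 30 = 8 remain).
8 into Jul → Jul 8.

Jul 8, 2065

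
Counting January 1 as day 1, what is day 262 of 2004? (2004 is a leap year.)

January has 31 days (262 − 31 = 231 remain).
February has 29 days (231 − 29 = 202 remain).
March has 31 days (202 − 31 = 171 remain).
April has 30 days (171 − 30 = 141 remain).
May has 31 days (141 − 31 = 110 remain).
June has 30 days (110 − 30 = 80 remain).
July has 31 days (80 − 31 = 49 remain).
August has 31 days (49 − 31 = 18 remain).
18 into September → September 18.

2004-09-18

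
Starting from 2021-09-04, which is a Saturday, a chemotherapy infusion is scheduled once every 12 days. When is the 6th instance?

The 6th occurrence is 5 intervals after the first: 5 × 12 = 60 days after 2021-09-04.
September has 30 days — 26 days to the end of September leaves 34.
October has 31 days (3 left).
3 days into November → 2021-11-03.

2021-11-03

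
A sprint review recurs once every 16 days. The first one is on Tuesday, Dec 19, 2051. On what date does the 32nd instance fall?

The 32nd occurrence is 31 intervals after the first: 31 × 16 = 496 days after Dec 19, 2051.
Dec has 31 days — 12 days to the end of Dec leaves 484.
2052 has 366 days (118 left).
Jan has 31 days (87 left).
Feb has 28 days (59 left).
Mar has 31 days (28 left).
28 days into Apr → Apr 28, 2053.

Apr 28, 2053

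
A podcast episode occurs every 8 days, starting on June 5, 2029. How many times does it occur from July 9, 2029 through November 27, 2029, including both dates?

Occurrences land 8·i days after June 5, 2029 for i = 0, 1, 2, …
July 9, 2029 is 34 days after the start; 34 ÷ 8 = 4 remainder 2; since the remainder is 2, round up to i = 5. First occurrence in the window: #6 on July 15, 2029 (5×8 = 40 days in).
November 27, 2029 is 175 days after the start; 175 ÷ 8 = 21 remainder 7. Last occurrence in the window: #22 on November 20, 2029.
Occurrences #6 through #22: 17 in total.

17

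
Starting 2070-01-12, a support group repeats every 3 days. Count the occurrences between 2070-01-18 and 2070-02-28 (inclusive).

14

Occurrences land 3·i days after 2070-01-12 for i = 0, 1, 2, …
2070-01-18 is 6 days after the start; 6 ÷ 3 = 2 remainder 0. First occurrence in the window: #3 on 2070-01-18 (2×3 = 6 days in).
2070-02-28 is 47 days after the start; 47 ÷ 3 = 15 remainder 2. Last occurrence in the window: #16 on 2070-02-26.
Occurrences #3 through #16: 14 in total.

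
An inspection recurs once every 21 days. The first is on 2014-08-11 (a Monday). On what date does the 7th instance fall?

The 7th occurrence is 6 intervals after the first: 6 × 21 = 126 days after 2014-08-11.
August has 31 days — 20 days to the end of August leaves 106.
September has 30 days (76 left).
October has 31 days (45 left).
November has 30 days (15 left).
15 days into December → 2014-12-15.

2014-12-15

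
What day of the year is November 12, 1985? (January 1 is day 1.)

Days in months before November: 31 + 28 + 31 + 30 + 31 + 30 + 31 + 31 + 30 + 31 = 304.
Plus 12 days into November → day 316.

316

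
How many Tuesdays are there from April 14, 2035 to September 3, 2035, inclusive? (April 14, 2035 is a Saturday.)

April 14, 2035 is a Saturday; the first Tuesday on or after it is April 17, 2035 (3 days later).
From April 17, 2035 to September 3, 2035: 13 + 31 + 30 + 31 + 31 + 3 = 139 days (rest of April, May, June, July, August, September).
139 ÷ 7 = 19 full weeks with remainder 6, so 19 more Tuesdays after the first → 20.

20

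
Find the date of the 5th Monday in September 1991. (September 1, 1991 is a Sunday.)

September 30, 1991

September 1991 begins on a Sunday, so the first Monday is September 2 (1 day later).
The 5th Monday is 4 weeks later: 2 + 28 = 30.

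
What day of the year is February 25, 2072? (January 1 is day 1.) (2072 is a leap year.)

56

Days in months before February: 31 = 31.
Plus 25 days into February → day 56.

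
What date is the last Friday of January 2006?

January 2006 begins on a Sunday, so the first Friday is January 6 (5 days later).
January 2006 has 31 days. Adding weeks: 6, 13, 20, 27 — the last one ≤ 31 is the 27th.

27 January 2006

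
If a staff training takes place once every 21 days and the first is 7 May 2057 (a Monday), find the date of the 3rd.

18 June 2057

The 3rd occurrence is 2 intervals after the first: 2 × 21 = 42 days after 7 May 2057.
May has 31 days — 24 days to the end of May leaves 18.
18 days into June → 18 June 2057.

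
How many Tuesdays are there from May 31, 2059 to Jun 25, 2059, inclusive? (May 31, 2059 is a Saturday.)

May 31, 2059 is a Saturday; the first Tuesday on or after it is Jun 3, 2059 (3 days later).
From Jun 3, 2059 to Jun 25, 2059 is 25 − 3 = 22 days.
22 ÷ 7 = 3 full weeks with remainder 1, so 3 more Tuesdays after the first → 4.

4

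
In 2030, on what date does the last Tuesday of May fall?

May 2030 begins on a Wednesday, so the first Tuesday is May 7 (6 days later).
May 2030 has 31 days. Adding weeks: 7, 14, 21, 28 — the last one ≤ 31 is the 28th.

2030-05-28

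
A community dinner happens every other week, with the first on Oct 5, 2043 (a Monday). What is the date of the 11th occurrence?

The 11th occurrence is 10 intervals after the first: 10 × 14 = 140 days after Oct 5, 2043.
Oct has 31 days — 26 days to the end of Oct leaves 114.
Nov has 30 days (84 left).
Dec has 31 days (53 left).
Jan has 31 days (22 left).
22 days into Feb → Feb 22, 2044.

Feb 22, 2044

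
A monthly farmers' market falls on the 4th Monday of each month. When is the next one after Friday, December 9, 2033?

December 2033 starts on a Thursday; its first Monday is the 5th, so the 4th Monday is the 26th — December 26, 2033.
December 26, 2033 is after December 9, 2033, so that is the next one.

December 26, 2033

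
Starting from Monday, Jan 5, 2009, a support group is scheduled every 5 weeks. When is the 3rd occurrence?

Mar 16, 2009

The 3rd occurrence is 2 intervals after the first: 2 × 35 = 70 days after Jan 5, 2009.
Jan has 31 days — 26 days to the end of Jan leaves 44.
Feb has 28 days (16 left).
16 days into Mar → Mar 16, 2009.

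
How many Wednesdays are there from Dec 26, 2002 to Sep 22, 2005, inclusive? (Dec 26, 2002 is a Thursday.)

Dec 26, 2002 is a Thursday; the first Wednesday on or after it is Jan 1, 2003 (6 days later).
From Jan 1, 2003 to Sep 22, 2005: 364 + 366 + 265 = 995 days (rest of 2003, 2004, to Sep 22, 2005 in 2005).
995 ÷ 7 = 142 full weeks with remainder 1, so 142 more Wednesdays after the first → 143.

143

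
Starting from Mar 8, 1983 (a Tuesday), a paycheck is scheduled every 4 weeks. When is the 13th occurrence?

Feb 7, 1984

The 13th occurrence is 12 intervals after the first: 12 × 28 = 336 days after Mar 8, 1983.
Mar has 31 days — 23 days to the end of Mar leaves 313.
Apr has 30 days (283 left).
May has 31 days (252 left).
Jun has 30 days (222 left).
Jul has 31 days (191 left).
Aug has 31 days (160 left).
Sep has 30 days (130 left).
Oct has 31 days (99 left).
Nov has 30 days (69 left).
Dec has 31 days (38 left).
Jan has 31 days (7 left).
7 days into Feb → Feb 7, 1984.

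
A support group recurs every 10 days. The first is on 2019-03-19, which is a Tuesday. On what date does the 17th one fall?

2019-08-26

The 17th occurrence is 16 intervals after the first: 16 × 10 = 160 days after 2019-03-19.
March has 31 days — 12 days to the end of March leaves 148.
April has 30 days (118 left).
May has 31 days (87 left).
June has 30 days (57 left).
July has 31 days (26 left).
26 days into August → 2019-08-26.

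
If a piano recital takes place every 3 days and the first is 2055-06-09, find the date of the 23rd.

2055-08-14

The 23rd occurrence is 22 intervals after the first: 22 × 3 = 66 days after 2055-06-09.
June has 30 days — 21 days to the end of June leaves 45.
July has 31 days (14 left).
14 days into August → 2055-08-14.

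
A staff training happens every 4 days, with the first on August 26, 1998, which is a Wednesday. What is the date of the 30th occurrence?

December 20, 1998

The 30th occurrence is 29 intervals after the first: 29 × 4 = 116 days after August 26, 1998.
August has 31 days — 5 days to the end of August leaves 111.
September has 30 days (81 left).
October has 31 days (50 left).
November has 30 days (20 left).
20 days into December → December 20, 1998.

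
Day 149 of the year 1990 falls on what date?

29 May 1990

January has 31 days (149 − 31 = 118 remain).
February has 28 days (118 − 28 = 90 remain).
March has 31 days (90 − 31 = 59 remain).
April has 30 days (59 − 30 = 29 remain).
29 into May → May 29.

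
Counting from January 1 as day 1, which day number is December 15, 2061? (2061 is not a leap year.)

Days in months before December: 31 + 28 + 31 + 30 + 31 + 30 + 31 + 31 + 30 + 31 + 30 = 334.
Plus 15 days into December → day 349.

349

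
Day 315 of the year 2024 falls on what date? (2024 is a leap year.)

Nov 10, 2024

Jan has 31 days (315 − 31 = 284 remain).
Feb has 29 days (284 − 29 = 255 remain).
Mar has 31 days (255 − 31 = 224 remain).
Apr has 30 days (224 − 30 = 194 remain).
May has 31 days (194 − 31 = 163 remain).
Jun has 30 days (163 − 30 = 133 remain).
Jul has 31 days (133 − 31 = 102 remain).
Aug has 31 days (102 − 31 = 71 remain).
Sep has 30 days (71 − 30 = 41 remain).
Oct has 31 days (41 − 31 = 10 remain).
10 into Nov → Nov 10.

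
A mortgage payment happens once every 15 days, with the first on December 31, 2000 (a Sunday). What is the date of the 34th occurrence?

The 34th occurrence is 33 intervals after the first: 33 × 15 = 495 days after December 31, 2000.
December has 31 days — 0 days to the end of December leaves 495.
2001 has 365 days (130 left).
January has 31 days (99 left).
February has 28 days (71 left).
March has 31 days (40 left).
April has 30 days (10 left).
10 days into May → May 10, 2002.

May 10, 2002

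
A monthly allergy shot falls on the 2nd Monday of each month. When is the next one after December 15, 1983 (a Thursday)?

December 1983 starts on a Thursday; its first Monday is the 5th, so the 2nd Monday is the 12th — December 12, 1983.
That is not after December 15, 1983, so look at January 1984.
January 1984 starts on a Sunday; its first Monday is the 2nd, so the 2nd Monday is the 9th — January 9, 1984.

January 9, 1984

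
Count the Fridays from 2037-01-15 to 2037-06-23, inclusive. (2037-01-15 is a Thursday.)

2037-01-15 is a Thursday; the first Friday on or after it is 2037-01-16 (1 day later).
From 2037-01-16 to 2037-06-23: 15 + 28 + 31 + 30 + 31 + 23 = 158 days (rest of January, February, March, April, May, June).
158 ÷ 7 = 22 full weeks with remainder 4, so 22 more Fridays after the first → 23.

23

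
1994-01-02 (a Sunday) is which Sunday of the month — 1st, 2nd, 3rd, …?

Day 2 falls in week ⌈2/7⌉ of the month.
Days 1–7 hold the 1st Sunday, 8–14 the 2nd, 15–21 the 3rd, 22–28 the 4th, 29–31 the 5th.
2 is in the range for the 1st.

1st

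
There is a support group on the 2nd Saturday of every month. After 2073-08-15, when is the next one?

August 2073 starts on a Tuesday; its first Saturday is the 5th, so the 2nd Saturday is the 12th — 2073-08-12.
That is not after 2073-08-15, so look at September 2073.
September 2073 starts on a Friday; its first Saturday is the 2nd, so the 2nd Saturday is the 9th — 2073-09-09.

2073-09-09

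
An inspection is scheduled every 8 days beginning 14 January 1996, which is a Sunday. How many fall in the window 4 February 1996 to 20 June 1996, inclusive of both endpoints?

17

Occurrences land 8·i days after 14 January 1996 for i = 0, 1, 2, …
4 February 1996 is 21 days after the start; 21 ÷ 8 = 2 remainder 5; since the remainder is 5, round up to i = 3. First occurrence in the window: #4 on 7 February 1996 (3×8 = 24 days in).
20 June 1996 is 158 days after the start; 158 ÷ 8 = 19 remainder 6. Last occurrence in the window: #20 on 14 June 1996.
Occurrences #4 through #20: 17 in total.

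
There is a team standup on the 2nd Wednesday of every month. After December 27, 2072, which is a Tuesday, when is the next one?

January 11, 2073

December 2072 starts on a Thursday; its first Wednesday is the 7th, so the 2nd Wednesday is the 14th — December 14, 2072.
That is not after December 27, 2072, so look at January 2073.
January 2073 starts on a Sunday; its first Wednesday is the 4th, so the 2nd Wednesday is the 11th — January 11, 2073.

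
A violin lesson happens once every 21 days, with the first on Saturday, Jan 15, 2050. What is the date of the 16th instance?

Nov 26, 2050

The 16th occurrence is 15 intervals after the first: 15 × 21 = 315 days after Jan 15, 2050.
Jan has 31 days — 16 days to the end of Jan leaves 299.
Feb has 28 days (271 left).
Mar has 31 days (240 left).
Apr has 30 days (210 left).
May has 31 days (179 left).
Jun has 30 days (149 left).
Jul has 31 days (118 left).
Aug has 31 days (87 left).
Sep has 30 days (57 left).
Oct has 31 days (26 left).
26 days into Nov → Nov 26, 2050.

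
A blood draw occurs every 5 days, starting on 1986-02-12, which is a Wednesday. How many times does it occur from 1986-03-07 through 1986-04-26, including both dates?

10

Occurrences land 5·i days after 1986-02-12 for i = 0, 1, 2, …
1986-03-07 is 23 days after the start; 23 ÷ 5 = 4 remainder 3; since the remainder is 3, round up to i = 5. First occurrence in the window: #6 on 1986-03-09 (5×5 = 25 days in).
1986-04-26 is 73 days after the start; 73 ÷ 5 = 14 remainder 3. Last occurrence in the window: #15 on 1986-04-23.
Occurrences #6 through #15: 10 in total.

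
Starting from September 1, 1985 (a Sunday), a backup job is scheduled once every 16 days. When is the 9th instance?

The 9th occurrence is 8 intervals after the first: 8 × 16 = 128 days after September 1, 1985.
September has 30 days — 29 days to the end of September leaves 99.
October has 31 days (68 left).
November has 30 days (38 left).
December has 31 days (7 left).
7 days into January → January 7, 1986.

January 7, 1986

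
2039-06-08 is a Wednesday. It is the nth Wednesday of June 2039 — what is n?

2nd

Day 8 falls in week ⌈8/7⌉ of the month.
Days 1–7 hold the 1st Wednesday, 8–14 the 2nd, 15–21 the 3rd, 22–28 the 4th, 29–31 the 5th.
8 is in the range for the 2nd.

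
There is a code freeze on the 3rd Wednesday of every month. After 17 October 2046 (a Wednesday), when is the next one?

21 November 2046

October 2046 starts on a Monday; its first Wednesday is the 3rd, so the 3rd Wednesday is the 17th — 17 October 2046.
That is not after 17 October 2046, so look at November 2046.
November 2046 starts on a Thursday; its first Wednesday is the 7th, so the 3rd Wednesday is the 21st — 21 November 2046.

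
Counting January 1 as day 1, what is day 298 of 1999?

January has 31 days (298 − 31 = 267 remain).
February has 28 days (267 − 28 = 239 remain).
March has 31 days (239 − 31 = 208 remain).
April has 30 days (208 − 30 = 178 remain).
May has 31 days (178 − 31 = 147 remain).
June has 30 days (147 − 30 = 117 remain).
July has 31 days (117 − 31 = 86 remain).
August has 31 days (86 − 31 = 55 remain).
September has 30 days (55 − 30 = 25 remain).
25 into October → October 25.

October 25, 1999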